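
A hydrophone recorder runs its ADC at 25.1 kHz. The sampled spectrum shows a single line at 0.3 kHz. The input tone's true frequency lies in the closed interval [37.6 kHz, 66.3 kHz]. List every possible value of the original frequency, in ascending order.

Frequencies that alias to 0.3 kHz are k·fs ± 0.3 kHz for integer k ≥ 0.
k=0: 0.3 kHz.
k=1: 24.8 kHz, 25.4 kHz.
k=2: 49.9 kHz, 50.5 kHz.
k=3: 75 kHz, 75.6 kHz.
Within [37.6 kHz, 66.3 kHz]: 49.9 kHz, 50.5 kHz.

49.9 kHz, 50.5 kHz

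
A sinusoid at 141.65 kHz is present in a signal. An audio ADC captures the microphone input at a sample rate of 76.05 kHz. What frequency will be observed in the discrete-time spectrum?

141.65 kHz mod fs = 65.6 kHz.
65.6 kHz > fs/2 = 38.025 kHz, folds to fs − 65.6 kHz = 10.45 kHz.

10.45 kHz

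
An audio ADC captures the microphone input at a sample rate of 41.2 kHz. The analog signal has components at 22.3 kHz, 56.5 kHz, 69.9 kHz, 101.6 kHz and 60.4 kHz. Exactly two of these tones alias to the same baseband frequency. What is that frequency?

19.2 kHz

fs/2 = 20.6 kHz.
22.3 kHz > fs/2 = 20.6 kHz, folds to fs − 22.3 kHz = 18.9 kHz.
56.5 kHz mod fs = 15.3 kHz.
15.3 kHz ≤ fs/2 = 20.6 kHz, appears at 15.3 kHz.
69.9 kHz mod fs = 28.7 kHz.
28.7 kHz > fs/2 = 20.6 kHz, folds to fs − 28.7 kHz = 12.5 kHz.
101.6 kHz mod fs = 19.2 kHz.
19.2 kHz ≤ fs/2 = 20.6 kHz, appears at 19.2 kHz.
60.4 kHz mod fs = 19.2 kHz.
19.2 kHz ≤ fs/2 = 20.6 kHz, appears at 19.2 kHz.
60.4 kHz and 101.6 kHz both map to 19.2 kHz.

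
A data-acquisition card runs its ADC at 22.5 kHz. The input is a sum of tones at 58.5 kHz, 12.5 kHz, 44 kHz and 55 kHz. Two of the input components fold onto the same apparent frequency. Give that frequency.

10 kHz

fs/2 = 11.25 kHz.
58.5 kHz mod fs = 13.5 kHz.
13.5 kHz > fs/2 = 11.25 kHz, folds to fs − 13.5 kHz = 9 kHz.
12.5 kHz > fs/2 = 11.25 kHz, folds to fs − 12.5 kHz = 10 kHz.
44 kHz mod fs = 21.5 kHz.
21.5 kHz > fs/2 = 11.25 kHz, folds to fs − 21.5 kHz = 1 kHz.
55 kHz mod fs = 10 kHz.
10 kHz ≤ fs/2 = 11.25 kHz, appears at 10 kHz.
12.5 kHz and 55 kHz both map to 10 kHz.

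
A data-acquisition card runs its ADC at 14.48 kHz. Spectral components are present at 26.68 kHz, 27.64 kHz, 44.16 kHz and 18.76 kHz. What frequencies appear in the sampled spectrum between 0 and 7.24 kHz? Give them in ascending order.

0.72 kHz, 1.32 kHz, 2.28 kHz, 4.28 kHz

fs/2 = 7.24 kHz.
26.68 kHz mod fs = 12.2 kHz.
12.2 kHz > fs/2 = 7.24 kHz, folds to fs − 12.2 kHz = 2.28 kHz.
27.64 kHz mod fs = 13.16 kHz.
13.16 kHz > fs/2 = 7.24 kHz, folds to fs − 13.16 kHz = 1.32 kHz.
44.16 kHz mod fs = 0.72 kHz.
0.72 kHz ≤ fs/2 = 7.24 kHz, appears at 0.72 kHz.
18.76 kHz mod fs = 4.28 kHz.
4.28 kHz ≤ fs/2 = 7.24 kHz, appears at 4.28 kHz.
Distinct values: {0.72 kHz, 1.32 kHz, 2.28 kHz, 4.28 kHz}.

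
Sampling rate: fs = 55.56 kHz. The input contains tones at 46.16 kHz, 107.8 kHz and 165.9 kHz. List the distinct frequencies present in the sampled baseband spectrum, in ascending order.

0.78 kHz, 3.32 kHz, 9.4 kHz

fs/2 = 27.78 kHz.
46.16 kHz > fs/2 = 27.78 kHz, folds to fs − 46.16 kHz = 9.4 kHz.
107.8 kHz mod fs = 52.24 kHz.
52.24 kHz > fs/2 = 27.78 kHz, folds to fs − 52.24 kHz = 3.32 kHz.
165.9 kHz mod fs = 54.78 kHz.
54.78 kHz > fs/2 = 27.78 kHz, folds to fs − 54.78 kHz = 0.78 kHz.
Distinct values: {0.78 kHz, 3.32 kHz, 9.4 kHz}.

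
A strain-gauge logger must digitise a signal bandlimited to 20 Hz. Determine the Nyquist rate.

40 Hz

Nyquist rate = 2 × 20 Hz = 40 Hz.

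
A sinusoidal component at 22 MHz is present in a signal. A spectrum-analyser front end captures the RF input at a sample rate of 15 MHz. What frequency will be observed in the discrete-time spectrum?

22 MHz mod fs = 7 MHz.
7 MHz ≤ fs/2 = 7.5 MHz, appears at 7 MHz.

7 MHz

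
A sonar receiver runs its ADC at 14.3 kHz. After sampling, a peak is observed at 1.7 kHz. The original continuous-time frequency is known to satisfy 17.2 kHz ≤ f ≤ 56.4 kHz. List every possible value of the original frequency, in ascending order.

26.9 kHz, 30.3 kHz, 41.2 kHz, 44.6 kHz, 55.5 kHz

Frequencies that alias to 1.7 kHz are k·fs ± 1.7 kHz for integer k ≥ 0.
k=0: 1.7 kHz.
k=1: 12.6 kHz, 16 kHz.
k=2: 26.9 kHz, 30.3 kHz.
k=3: 41.2 kHz, 44.6 kHz.
k=4: 55.5 kHz, 58.9 kHz.
k=5: 69.8 kHz, 73.2 kHz.
Within [17.2 kHz, 56.4 kHz]: 26.9 kHz, 30.3 kHz, 41.2 kHz, 44.6 kHz, 55.5 kHz.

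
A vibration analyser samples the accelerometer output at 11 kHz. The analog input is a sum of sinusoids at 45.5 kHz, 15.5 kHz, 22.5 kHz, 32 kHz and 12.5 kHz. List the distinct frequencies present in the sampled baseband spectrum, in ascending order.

fs/2 = 5.5 kHz.
45.5 kHz mod fs = 1.5 kHz.
1.5 kHz ≤ fs/2 = 5.5 kHz, appears at 1.5 kHz.
15.5 kHz mod fs = 4.5 kHz.
4.5 kHz ≤ fs/2 = 5.5 kHz, appears at 4.5 kHz.
22.5 kHz mod fs = 0.5 kHz.
0.5 kHz ≤ fs/2 = 5.5 kHz, appears at 0.5 kHz.
32 kHz mod fs = 10 kHz.
10 kHz > fs/2 = 5.5 kHz, folds to fs − 10 kHz = 1 kHz.
12.5 kHz mod fs = 1.5 kHz.
1.5 kHz ≤ fs/2 = 5.5 kHz, appears at 1.5 kHz.
Distinct values: {0.5 kHz, 1 kHz, 1.5 kHz, 4.5 kHz}.

0.5 kHz, 1 kHz, 1.5 kHz, 4.5 kHz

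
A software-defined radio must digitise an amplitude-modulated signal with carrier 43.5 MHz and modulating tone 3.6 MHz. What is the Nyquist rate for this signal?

AM sidebands sit at fc ± fm = 39.9 MHz and 47.1 MHz.
Highest-frequency component: 47.1 MHz.
Nyquist rate = 2 × 47.1 MHz = 94.2 MHz.

94.2 MHz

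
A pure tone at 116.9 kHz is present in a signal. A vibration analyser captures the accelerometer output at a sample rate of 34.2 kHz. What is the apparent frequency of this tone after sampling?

14.3 kHz

116.9 kHz mod fs = 14.3 kHz.
14.3 kHz ≤ fs/2 = 17.1 kHz, appears at 14.3 kHz.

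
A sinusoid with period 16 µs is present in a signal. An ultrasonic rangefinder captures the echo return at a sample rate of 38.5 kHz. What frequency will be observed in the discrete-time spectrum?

T = 16 µs → f = 1/T = 62.5 kHz.
62.5 kHz mod fs = 24 kHz.
24 kHz > fs/2 = 19.25 kHz, folds to fs − 24 kHz = 14.5 kHz.

14.5 kHz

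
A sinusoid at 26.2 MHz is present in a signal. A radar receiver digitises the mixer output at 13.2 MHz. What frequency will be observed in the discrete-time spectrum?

0.2 MHz

26.2 MHz mod fs = 13 MHz.
13 MHz > fs/2 = 6.6 MHz, folds to fs − 13 MHz = 0.2 MHz.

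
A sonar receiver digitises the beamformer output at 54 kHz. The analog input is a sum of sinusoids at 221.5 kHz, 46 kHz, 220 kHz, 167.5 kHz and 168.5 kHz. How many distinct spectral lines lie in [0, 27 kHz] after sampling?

fs/2 = 27 kHz.
221.5 kHz mod fs = 5.5 kHz.
5.5 kHz ≤ fs/2 = 27 kHz, appears at 5.5 kHz.
46 kHz > fs/2 = 27 kHz, folds to fs − 46 kHz = 8 kHz.
220 kHz mod fs = 4 kHz.
4 kHz ≤ fs/2 = 27 kHz, appears at 4 kHz.
167.5 kHz mod fs = 5.5 kHz.
5.5 kHz ≤ fs/2 = 27 kHz, appears at 5.5 kHz.
168.5 kHz mod fs = 6.5 kHz.
6.5 kHz ≤ fs/2 = 27 kHz, appears at 6.5 kHz.
Distinct values: {4 kHz, 5.5 kHz, 6.5 kHz, 8 kHz} → 4.

4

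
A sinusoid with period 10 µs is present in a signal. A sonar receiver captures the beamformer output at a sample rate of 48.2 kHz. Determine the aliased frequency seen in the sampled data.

T = 10 µs → f = 1/T = 100 kHz.
100 kHz mod fs = 3.6 kHz.
3.6 kHz ≤ fs/2 = 24.1 kHz, appears at 3.6 kHz.

3.6 kHz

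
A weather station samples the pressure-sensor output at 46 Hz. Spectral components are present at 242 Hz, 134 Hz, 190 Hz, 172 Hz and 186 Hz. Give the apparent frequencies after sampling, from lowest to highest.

2 Hz, 4 Hz, 6 Hz, 12 Hz

fs/2 = 23 Hz.
242 Hz mod fs = 12 Hz.
12 Hz ≤ fs/2 = 23 Hz, appears at 12 Hz.
134 Hz mod fs = 42 Hz.
42 Hz > fs/2 = 23 Hz, folds to fs − 42 Hz = 4 Hz.
190 Hz mod fs = 6 Hz.
6 Hz ≤ fs/2 = 23 Hz, appears at 6 Hz.
172 Hz mod fs = 34 Hz.
34 Hz > fs/2 = 23 Hz, folds to fs − 34 Hz = 12 Hz.
186 Hz mod fs = 2 Hz.
2 Hz ≤ fs/2 = 23 Hz, appears at 2 Hz.
Distinct values: {2 Hz, 4 Hz, 6 Hz, 12 Hz}.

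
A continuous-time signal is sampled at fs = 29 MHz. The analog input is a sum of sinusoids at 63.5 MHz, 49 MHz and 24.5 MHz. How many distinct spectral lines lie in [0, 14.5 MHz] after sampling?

3

fs/2 = 14.5 MHz.
63.5 MHz mod fs = 5.5 MHz.
5.5 MHz ≤ fs/2 = 14.5 MHz, appears at 5.5 MHz.
49 MHz mod fs = 20 MHz.
20 MHz > fs/2 = 14.5 MHz, folds to fs − 20 MHz = 9 MHz.
24.5 MHz > fs/2 = 14.5 MHz, folds to fs − 24.5 MHz = 4.5 MHz.
Distinct values: {4.5 MHz, 5.5 MHz, 9 MHz} → 3.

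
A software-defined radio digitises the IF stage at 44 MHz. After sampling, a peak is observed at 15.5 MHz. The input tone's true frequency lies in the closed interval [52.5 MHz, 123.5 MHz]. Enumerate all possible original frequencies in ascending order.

Frequencies that alias to 15.5 MHz are k·fs ± 15.5 MHz for integer k ≥ 0.
k=0: 15.5 MHz.
k=1: 28.5 MHz, 59.5 MHz.
k=2: 72.5 MHz, 103.5 MHz.
k=3: 116.5 MHz, 147.5 MHz.
k=4: 160.5 MHz, 191.5 MHz.
Within [52.5 MHz, 123.5 MHz]: 59.5 MHz, 72.5 MHz, 103.5 MHz, 116.5 MHz.

59.5 MHz, 72.5 MHz, 103.5 MHz, 116.5 MHz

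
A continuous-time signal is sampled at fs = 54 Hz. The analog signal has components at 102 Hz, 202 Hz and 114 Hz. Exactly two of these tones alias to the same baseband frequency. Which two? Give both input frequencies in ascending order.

fs/2 = 27 Hz.
102 Hz mod fs = 48 Hz.
48 Hz > fs/2 = 27 Hz, folds to fs − 48 Hz = 6 Hz.
202 Hz mod fs = 40 Hz.
40 Hz > fs/2 = 27 Hz, folds to fs − 40 Hz = 14 Hz.
114 Hz mod fs = 6 Hz.
6 Hz ≤ fs/2 = 27 Hz, appears at 6 Hz.
102 Hz and 114 Hz both map to 6 Hz.

102 Hz, 114 Hz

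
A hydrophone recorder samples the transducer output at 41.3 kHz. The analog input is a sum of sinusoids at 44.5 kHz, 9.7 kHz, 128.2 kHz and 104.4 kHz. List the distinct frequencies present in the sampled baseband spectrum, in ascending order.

3.2 kHz, 4.3 kHz, 9.7 kHz, 19.5 kHz

fs/2 = 20.65 kHz.
44.5 kHz mod fs = 3.2 kHz.
3.2 kHz ≤ fs/2 = 20.65 kHz, appears at 3.2 kHz.
9.7 kHz ≤ fs/2 = 20.65 kHz, passes unchanged.
128.2 kHz mod fs = 4.3 kHz.
4.3 kHz ≤ fs/2 = 20.65 kHz, appears at 4.3 kHz.
104.4 kHz mod fs = 21.8 kHz.
21.8 kHz > fs/2 = 20.65 kHz, folds to fs − 21.8 kHz = 19.5 kHz.
Distinct values: {3.2 kHz, 4.3 kHz, 9.7 kHz, 19.5 kHz}.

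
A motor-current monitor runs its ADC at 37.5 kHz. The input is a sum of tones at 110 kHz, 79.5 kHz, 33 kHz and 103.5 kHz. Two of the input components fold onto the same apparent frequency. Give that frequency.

4.5 kHz

fs/2 = 18.75 kHz.
110 kHz mod fs = 35 kHz.
35 kHz > fs/2 = 18.75 kHz, folds to fs − 35 kHz = 2.5 kHz.
79.5 kHz mod fs = 4.5 kHz.
4.5 kHz ≤ fs/2 = 18.75 kHz, appears at 4.5 kHz.
33 kHz > fs/2 = 18.75 kHz, folds to fs − 33 kHz = 4.5 kHz.
103.5 kHz mod fs = 28.5 kHz.
28.5 kHz > fs/2 = 18.75 kHz, folds to fs − 28.5 kHz = 9 kHz.
33 kHz and 79.5 kHz both map to 4.5 kHz.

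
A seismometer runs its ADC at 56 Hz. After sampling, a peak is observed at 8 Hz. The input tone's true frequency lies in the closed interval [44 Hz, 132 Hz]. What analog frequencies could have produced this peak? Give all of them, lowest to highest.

Frequencies that alias to 8 Hz are k·fs ± 8 Hz for integer k ≥ 0.
k=0: 8 Hz.
k=1: 48 Hz, 64 Hz.
k=2: 104 Hz, 120 Hz.
k=3: 160 Hz, 176 Hz.
Within [44 Hz, 132 Hz]: 48 Hz, 64 Hz, 104 Hz, 120 Hz.

48 Hz, 64 Hz, 104 Hz, 120 Hz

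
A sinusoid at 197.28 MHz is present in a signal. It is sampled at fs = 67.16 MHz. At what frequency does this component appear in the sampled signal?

4.2 MHz

197.28 MHz mod fs = 62.96 MHz.
62.96 MHz > fs/2 = 33.58 MHz, folds to fs − 62.96 MHz = 4.2 MHz.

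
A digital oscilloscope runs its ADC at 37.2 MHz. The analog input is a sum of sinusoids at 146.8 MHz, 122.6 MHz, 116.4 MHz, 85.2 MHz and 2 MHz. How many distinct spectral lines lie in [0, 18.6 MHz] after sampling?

fs/2 = 18.6 MHz.
146.8 MHz mod fs = 35.2 MHz.
35.2 MHz > fs/2 = 18.6 MHz, folds to fs − 35.2 MHz = 2 MHz.
122.6 MHz mod fs = 11 MHz.
11 MHz ≤ fs/2 = 18.6 MHz, appears at 11 MHz.
116.4 MHz mod fs = 4.8 MHz.
4.8 MHz ≤ fs/2 = 18.6 MHz, appears at 4.8 MHz.
85.2 MHz mod fs = 10.8 MHz.
10.8 MHz ≤ fs/2 = 18.6 MHz, appears at 10.8 MHz.
2 MHz ≤ fs/2 = 18.6 MHz, passes unchanged.
Distinct values: {2 MHz, 4.8 MHz, 10.8 MHz, 11 MHz} → 4.

4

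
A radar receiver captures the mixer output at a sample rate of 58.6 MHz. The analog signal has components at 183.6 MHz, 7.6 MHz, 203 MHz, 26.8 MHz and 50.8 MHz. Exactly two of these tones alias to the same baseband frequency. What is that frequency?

7.8 MHz

fs/2 = 29.3 MHz.
183.6 MHz mod fs = 7.8 MHz.
7.8 MHz ≤ fs/2 = 29.3 MHz, appears at 7.8 MHz.
7.6 MHz ≤ fs/2 = 29.3 MHz, passes unchanged.
203 MHz mod fs = 27.2 MHz.
27.2 MHz ≤ fs/2 = 29.3 MHz, appears at 27.2 MHz.
26.8 MHz ≤ fs/2 = 29.3 MHz, passes unchanged.
50.8 MHz > fs/2 = 29.3 MHz, folds to fs − 50.8 MHz = 7.8 MHz.
50.8 MHz and 183.6 MHz both map to 7.8 MHz.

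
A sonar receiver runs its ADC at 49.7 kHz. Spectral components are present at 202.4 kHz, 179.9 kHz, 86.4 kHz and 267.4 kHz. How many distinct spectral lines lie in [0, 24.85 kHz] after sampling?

fs/2 = 24.85 kHz.
202.4 kHz mod fs = 3.6 kHz.
3.6 kHz ≤ fs/2 = 24.85 kHz, appears at 3.6 kHz.
179.9 kHz mod fs = 30.8 kHz.
30.8 kHz > fs/2 = 24.85 kHz, folds to fs − 30.8 kHz = 18.9 kHz.
86.4 kHz mod fs = 36.7 kHz.
36.7 kHz > fs/2 = 24.85 kHz, folds to fs − 36.7 kHz = 13 kHz.
267.4 kHz mod fs = 18.9 kHz.
18.9 kHz ≤ fs/2 = 24.85 kHz, appears at 18.9 kHz.
Distinct values: {3.6 kHz, 13 kHz, 18.9 kHz} → 3.

3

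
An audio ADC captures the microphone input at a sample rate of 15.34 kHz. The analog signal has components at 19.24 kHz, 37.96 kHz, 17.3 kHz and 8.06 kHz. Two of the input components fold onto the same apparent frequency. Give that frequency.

fs/2 = 7.67 kHz.
19.24 kHz mod fs = 3.9 kHz.
3.9 kHz ≤ fs/2 = 7.67 kHz, appears at 3.9 kHz.
37.96 kHz mod fs = 7.28 kHz.
7.28 kHz ≤ fs/2 = 7.67 kHz, appears at 7.28 kHz.
17.3 kHz mod fs = 1.96 kHz.
1.96 kHz ≤ fs/2 = 7.67 kHz, appears at 1.96 kHz.
8.06 kHz > fs/2 = 7.67 kHz, folds to fs − 8.06 kHz = 7.28 kHz.
8.06 kHz and 37.96 kHz both map to 7.28 kHz.

7.28 kHz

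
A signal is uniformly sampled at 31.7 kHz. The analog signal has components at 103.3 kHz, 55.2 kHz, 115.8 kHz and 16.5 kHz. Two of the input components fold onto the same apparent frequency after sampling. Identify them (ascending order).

fs/2 = 15.85 kHz.
103.3 kHz mod fs = 8.2 kHz.
8.2 kHz ≤ fs/2 = 15.85 kHz, appears at 8.2 kHz.
55.2 kHz mod fs = 23.5 kHz.
23.5 kHz > fs/2 = 15.85 kHz, folds to fs − 23.5 kHz = 8.2 kHz.
115.8 kHz mod fs = 20.7 kHz.
20.7 kHz > fs/2 = 15.85 kHz, folds to fs − 20.7 kHz = 11 kHz.
16.5 kHz > fs/2 = 15.85 kHz, folds to fs − 16.5 kHz = 15.2 kHz.
55.2 kHz and 103.3 kHz both map to 8.2 kHz.

55.2 kHz, 103.3 kHz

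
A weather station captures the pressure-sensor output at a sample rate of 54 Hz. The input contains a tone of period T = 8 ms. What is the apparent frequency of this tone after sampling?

17 Hz

T = 8 ms → f = 1/T = 125 Hz.
125 Hz mod fs = 17 Hz.
17 Hz ≤ fs/2 = 27 Hz, appears at 17 Hz.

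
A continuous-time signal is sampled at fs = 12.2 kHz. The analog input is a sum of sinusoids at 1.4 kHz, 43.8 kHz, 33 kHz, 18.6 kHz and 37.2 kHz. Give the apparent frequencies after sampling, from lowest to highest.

0.6 kHz, 1.4 kHz, 3.6 kHz, 5 kHz, 5.8 kHz

fs/2 = 6.1 kHz.
1.4 kHz ≤ fs/2 = 6.1 kHz, passes unchanged.
43.8 kHz mod fs = 7.2 kHz.
7.2 kHz > fs/2 = 6.1 kHz, folds to fs − 7.2 kHz = 5 kHz.
33 kHz mod fs = 8.6 kHz.
8.6 kHz > fs/2 = 6.1 kHz, folds to fs − 8.6 kHz = 3.6 kHz.
18.6 kHz mod fs = 6.4 kHz.
6.4 kHz > fs/2 = 6.1 kHz, folds to fs − 6.4 kHz = 5.8 kHz.
37.2 kHz mod fs = 0.6 kHz.
0.6 kHz ≤ fs/2 = 6.1 kHz, appears at 0.6 kHz.
Distinct values: {0.6 kHz, 1.4 kHz, 3.6 kHz, 5 kHz, 5.8 kHz}.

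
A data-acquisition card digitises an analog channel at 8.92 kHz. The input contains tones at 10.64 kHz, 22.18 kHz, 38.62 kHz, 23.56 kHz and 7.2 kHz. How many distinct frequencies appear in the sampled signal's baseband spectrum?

4

fs/2 = 4.46 kHz.
10.64 kHz mod fs = 1.72 kHz.
1.72 kHz ≤ fs/2 = 4.46 kHz, appears at 1.72 kHz.
22.18 kHz mod fs = 4.34 kHz.
4.34 kHz ≤ fs/2 = 4.46 kHz, appears at 4.34 kHz.
38.62 kHz mod fs = 2.94 kHz.
2.94 kHz ≤ fs/2 = 4.46 kHz, appears at 2.94 kHz.
23.56 kHz mod fs = 5.72 kHz.
5.72 kHz > fs/2 = 4.46 kHz, folds to fs − 5.72 kHz = 3.2 kHz.
7.2 kHz > fs/2 = 4.46 kHz, folds to fs − 7.2 kHz = 1.72 kHz.
Distinct values: {1.72 kHz, 2.94 kHz, 3.2 kHz, 4.34 kHz} → 4.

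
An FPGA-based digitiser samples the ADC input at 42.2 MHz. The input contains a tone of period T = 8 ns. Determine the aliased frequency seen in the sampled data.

T = 8 ns → f = 1/T = 125 MHz.
125 MHz mod fs = 40.6 MHz.
40.6 MHz > fs/2 = 21.1 MHz, folds to fs − 40.6 MHz = 1.6 MHz.

1.6 MHz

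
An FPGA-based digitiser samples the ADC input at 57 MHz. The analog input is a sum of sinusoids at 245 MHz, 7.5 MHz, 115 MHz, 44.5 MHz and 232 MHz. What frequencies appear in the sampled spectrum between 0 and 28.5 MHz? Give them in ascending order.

fs/2 = 28.5 MHz.
245 MHz mod fs = 17 MHz.
17 MHz ≤ fs/2 = 28.5 MHz, appears at 17 MHz.
7.5 MHz ≤ fs/2 = 28.5 MHz, passes unchanged.
115 MHz mod fs = 1 MHz.
1 MHz ≤ fs/2 = 28.5 MHz, appears at 1 MHz.
44.5 MHz > fs/2 = 28.5 MHz, folds to fs − 44.5 MHz = 12.5 MHz.
232 MHz mod fs = 4 MHz.
4 MHz ≤ fs/2 = 28.5 MHz, appears at 4 MHz.
Distinct values: {1 MHz, 4 MHz, 7.5 MHz, 12.5 MHz, 17 MHz}.

1 MHz, 4 MHz, 7.5 MHz, 12.5 MHz, 17 MHz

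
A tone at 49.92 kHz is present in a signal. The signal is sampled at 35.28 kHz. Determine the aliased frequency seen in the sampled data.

49.92 kHz mod fs = 14.64 kHz.
14.64 kHz ≤ fs/2 = 17.64 kHz, appears at 14.64 kHz.

14.64 kHz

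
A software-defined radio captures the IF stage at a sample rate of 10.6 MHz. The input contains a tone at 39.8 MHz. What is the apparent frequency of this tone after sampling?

39.8 MHz mod fs = 8 MHz.
8 MHz > fs/2 = 5.3 MHz, folds to fs − 8 MHz = 2.6 MHz.

2.6 MHz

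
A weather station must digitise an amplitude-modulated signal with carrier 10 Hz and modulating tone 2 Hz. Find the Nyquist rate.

24 Hz

AM sidebands sit at fc ± fm = 8 Hz and 12 Hz.
Highest-frequency component: 12 Hz.
Nyquist rate = 2 × 12 Hz = 24 Hz.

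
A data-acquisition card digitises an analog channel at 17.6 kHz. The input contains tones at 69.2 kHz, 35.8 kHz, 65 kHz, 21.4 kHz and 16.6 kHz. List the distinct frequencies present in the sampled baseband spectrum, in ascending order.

fs/2 = 8.8 kHz.
69.2 kHz mod fs = 16.4 kHz.
16.4 kHz > fs/2 = 8.8 kHz, folds to fs − 16.4 kHz = 1.2 kHz.
35.8 kHz mod fs = 0.6 kHz.
0.6 kHz ≤ fs/2 = 8.8 kHz, appears at 0.6 kHz.
65 kHz mod fs = 12.2 kHz.
12.2 kHz > fs/2 = 8.8 kHz, folds to fs − 12.2 kHz = 5.4 kHz.
21.4 kHz mod fs = 3.8 kHz.
3.8 kHz ≤ fs/2 = 8.8 kHz, appears at 3.8 kHz.
16.6 kHz > fs/2 = 8.8 kHz, folds to fs − 16.6 kHz = 1 kHz.
Distinct values: {0.6 kHz, 1 kHz, 1.2 kHz, 3.8 kHz, 5.4 kHz}.

0.6 kHz, 1 kHz, 1.2 kHz, 3.8 kHz, 5.4 kHz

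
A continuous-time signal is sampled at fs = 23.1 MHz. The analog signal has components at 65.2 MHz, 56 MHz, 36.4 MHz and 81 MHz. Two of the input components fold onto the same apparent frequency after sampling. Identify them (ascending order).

fs/2 = 11.55 MHz.
65.2 MHz mod fs = 19 MHz.
19 MHz > fs/2 = 11.55 MHz, folds to fs − 19 MHz = 4.1 MHz.
56 MHz mod fs = 9.8 MHz.
9.8 MHz ≤ fs/2 = 11.55 MHz, appears at 9.8 MHz.
36.4 MHz mod fs = 13.3 MHz.
13.3 MHz > fs/2 = 11.55 MHz, folds to fs − 13.3 MHz = 9.8 MHz.
81 MHz mod fs = 11.7 MHz.
11.7 MHz > fs/2 = 11.55 MHz, folds to fs − 11.7 MHz = 11.4 MHz.
36.4 MHz and 56 MHz both map to 9.8 MHz.

36.4 MHz, 56 MHz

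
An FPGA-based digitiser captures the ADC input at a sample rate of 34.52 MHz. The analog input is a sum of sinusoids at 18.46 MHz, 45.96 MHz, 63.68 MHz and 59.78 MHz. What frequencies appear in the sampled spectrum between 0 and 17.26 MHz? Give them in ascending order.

5.36 MHz, 9.26 MHz, 11.44 MHz, 16.06 MHz

fs/2 = 17.26 MHz.
18.46 MHz > fs/2 = 17.26 MHz, folds to fs − 18.46 MHz = 16.06 MHz.
45.96 MHz mod fs = 11.44 MHz.
11.44 MHz ≤ fs/2 = 17.26 MHz, appears at 11.44 MHz.
63.68 MHz mod fs = 29.16 MHz.
29.16 MHz > fs/2 = 17.26 MHz, folds to fs − 29.16 MHz = 5.36 MHz.
59.78 MHz mod fs = 25.26 MHz.
25.26 MHz > fs/2 = 17.26 MHz, folds to fs − 25.26 MHz = 9.26 MHz.
Distinct values: {5.36 MHz, 9.26 MHz, 11.44 MHz, 16.06 MHz}.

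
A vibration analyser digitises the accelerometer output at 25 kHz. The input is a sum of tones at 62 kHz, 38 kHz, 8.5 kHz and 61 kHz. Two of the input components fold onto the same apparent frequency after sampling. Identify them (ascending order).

fs/2 = 12.5 kHz.
62 kHz mod fs = 12 kHz.
12 kHz ≤ fs/2 = 12.5 kHz, appears at 12 kHz.
38 kHz mod fs = 13 kHz.
13 kHz > fs/2 = 12.5 kHz, folds to fs − 13 kHz = 12 kHz.
8.5 kHz ≤ fs/2 = 12.5 kHz, passes unchanged.
61 kHz mod fs = 11 kHz.
11 kHz ≤ fs/2 = 12.5 kHz, appears at 11 kHz.
38 kHz and 62 kHz both map to 12 kHz.

38 kHz, 62 kHz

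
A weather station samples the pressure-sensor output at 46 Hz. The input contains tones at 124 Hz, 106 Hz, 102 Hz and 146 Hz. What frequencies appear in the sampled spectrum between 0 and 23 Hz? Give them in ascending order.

8 Hz, 10 Hz, 14 Hz

fs/2 = 23 Hz.
124 Hz mod fs = 32 Hz.
32 Hz > fs/2 = 23 Hz, folds to fs − 32 Hz = 14 Hz.
106 Hz mod fs = 14 Hz.
14 Hz ≤ fs/2 = 23 Hz, appears at 14 Hz.
102 Hz mod fs = 10 Hz.
10 Hz ≤ fs/2 = 23 Hz, appears at 10 Hz.
146 Hz mod fs = 8 Hz.
8 Hz ≤ fs/2 = 23 Hz, appears at 8 Hz.
Distinct values: {8 Hz, 10 Hz, 14 Hz}.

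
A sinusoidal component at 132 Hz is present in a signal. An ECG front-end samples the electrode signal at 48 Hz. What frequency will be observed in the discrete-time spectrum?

12 Hz

132 Hz mod fs = 36 Hz.
36 Hz > fs/2 = 24 Hz, folds to fs − 36 Hz = 12 Hz.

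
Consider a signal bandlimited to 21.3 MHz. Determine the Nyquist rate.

Nyquist rate = 2 × 21.3 MHz = 42.6 MHz.

42.6 MHz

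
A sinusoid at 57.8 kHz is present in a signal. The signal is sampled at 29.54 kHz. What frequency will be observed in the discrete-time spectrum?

1.28 kHz

57.8 kHz mod fs = 28.26 kHz.
28.26 kHz > fs/2 = 14.77 kHz, folds to fs − 28.26 kHz = 1.28 kHz.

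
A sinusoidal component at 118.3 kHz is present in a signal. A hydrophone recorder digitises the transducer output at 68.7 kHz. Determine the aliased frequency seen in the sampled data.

19.1 kHz

118.3 kHz mod fs = 49.6 kHz.
49.6 kHz > fs/2 = 34.35 kHz, folds to fs − 49.6 kHz = 19.1 kHz.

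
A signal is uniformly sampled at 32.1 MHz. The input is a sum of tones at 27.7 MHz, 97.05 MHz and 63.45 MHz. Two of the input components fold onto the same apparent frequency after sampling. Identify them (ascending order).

63.45 MHz, 97.05 MHz

fs/2 = 16.05 MHz.
27.7 MHz > fs/2 = 16.05 MHz, folds to fs − 27.7 MHz = 4.4 MHz.
97.05 MHz mod fs = 0.75 MHz.
0.75 MHz ≤ fs/2 = 16.05 MHz, appears at 0.75 MHz.
63.45 MHz mod fs = 31.35 MHz.
31.35 MHz > fs/2 = 16.05 MHz, folds to fs − 31.35 MHz = 0.75 MHz.
63.45 MHz and 97.05 MHz both map to 0.75 MHz.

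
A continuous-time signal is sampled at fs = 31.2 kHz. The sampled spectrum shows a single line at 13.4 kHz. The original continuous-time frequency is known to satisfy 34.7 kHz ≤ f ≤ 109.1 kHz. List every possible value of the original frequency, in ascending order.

44.6 kHz, 49 kHz, 75.8 kHz, 80.2 kHz, 107 kHz

Frequencies that alias to 13.4 kHz are k·fs ± 13.4 kHz for integer k ≥ 0.
k=0: 13.4 kHz.
k=1: 17.8 kHz, 44.6 kHz.
k=2: 49 kHz, 75.8 kHz.
k=3: 80.2 kHz, 107 kHz.
k=4: 111.4 kHz, 138.2 kHz.
Within [34.7 kHz, 109.1 kHz]: 44.6 kHz, 49 kHz, 75.8 kHz, 80.2 kHz, 107 kHz.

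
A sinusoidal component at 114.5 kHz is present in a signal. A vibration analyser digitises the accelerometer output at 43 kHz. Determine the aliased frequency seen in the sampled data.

114.5 kHz mod fs = 28.5 kHz.
28.5 kHz > fs/2 = 21.5 kHz, folds to fs − 28.5 kHz = 14.5 kHz.

14.5 kHz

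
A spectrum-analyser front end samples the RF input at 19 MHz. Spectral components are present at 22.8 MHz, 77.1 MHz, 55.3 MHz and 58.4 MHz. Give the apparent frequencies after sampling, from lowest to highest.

1.1 MHz, 1.4 MHz, 1.7 MHz, 3.8 MHz

fs/2 = 9.5 MHz.
22.8 MHz mod fs = 3.8 MHz.
3.8 MHz ≤ fs/2 = 9.5 MHz, appears at 3.8 MHz.
77.1 MHz mod fs = 1.1 MHz.
1.1 MHz ≤ fs/2 = 9.5 MHz, appears at 1.1 MHz.
55.3 MHz mod fs = 17.3 MHz.
17.3 MHz > fs/2 = 9.5 MHz, folds to fs − 17.3 MHz = 1.7 MHz.
58.4 MHz mod fs = 1.4 MHz.
1.4 MHz ≤ fs/2 = 9.5 MHz, appears at 1.4 MHz.
Distinct values: {1.1 MHz, 1.4 MHz, 1.7 MHz, 3.8 MHz}.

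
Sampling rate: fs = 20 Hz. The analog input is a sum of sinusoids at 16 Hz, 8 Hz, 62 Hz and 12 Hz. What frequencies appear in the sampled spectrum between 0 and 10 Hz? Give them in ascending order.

2 Hz, 4 Hz, 8 Hz

fs/2 = 10 Hz.
16 Hz > fs/2 = 10 Hz, folds to fs − 16 Hz = 4 Hz.
8 Hz ≤ fs/2 = 10 Hz, passes unchanged.
62 Hz mod fs = 2 Hz.
2 Hz ≤ fs/2 = 10 Hz, appears at 2 Hz.
12 Hz > fs/2 = 10 Hz, folds to fs − 12 Hz = 8 Hz.
Distinct values: {2 Hz, 4 Hz, 8 Hz}.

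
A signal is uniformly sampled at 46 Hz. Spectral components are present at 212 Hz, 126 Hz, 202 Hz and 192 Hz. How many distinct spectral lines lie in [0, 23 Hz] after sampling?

3

fs/2 = 23 Hz.
212 Hz mod fs = 28 Hz.
28 Hz > fs/2 = 23 Hz, folds to fs − 28 Hz = 18 Hz.
126 Hz mod fs = 34 Hz.
34 Hz > fs/2 = 23 Hz, folds to fs − 34 Hz = 12 Hz.
202 Hz mod fs = 18 Hz.
18 Hz ≤ fs/2 = 23 Hz, appears at 18 Hz.
192 Hz mod fs = 8 Hz.
8 Hz ≤ fs/2 = 23 Hz, appears at 8 Hz.
Distinct values: {8 Hz, 12 Hz, 18 Hz} → 3.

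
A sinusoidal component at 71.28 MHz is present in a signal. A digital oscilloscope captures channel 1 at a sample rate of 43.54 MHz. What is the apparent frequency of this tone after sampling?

15.8 MHz

71.28 MHz mod fs = 27.74 MHz.
27.74 MHz > fs/2 = 21.77 MHz, folds to fs − 27.74 MHz = 15.8 MHz.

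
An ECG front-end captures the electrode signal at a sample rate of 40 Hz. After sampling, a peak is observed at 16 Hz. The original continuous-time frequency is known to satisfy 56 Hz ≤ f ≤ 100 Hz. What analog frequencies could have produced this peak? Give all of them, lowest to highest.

56 Hz, 64 Hz, 96 Hz

Frequencies that alias to 16 Hz are k·fs ± 16 Hz for integer k ≥ 0.
k=0: 16 Hz.
k=1: 24 Hz, 56 Hz.
k=2: 64 Hz, 96 Hz.
k=3: 104 Hz, 136 Hz.
Within [56 Hz, 100 Hz]: 56 Hz, 64 Hz, 96 Hz.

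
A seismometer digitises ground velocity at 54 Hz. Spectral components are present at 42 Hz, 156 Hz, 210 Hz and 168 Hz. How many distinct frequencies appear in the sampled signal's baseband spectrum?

2

fs/2 = 27 Hz.
42 Hz > fs/2 = 27 Hz, folds to fs − 42 Hz = 12 Hz.
156 Hz mod fs = 48 Hz.
48 Hz > fs/2 = 27 Hz, folds to fs − 48 Hz = 6 Hz.
210 Hz mod fs = 48 Hz.
48 Hz > fs/2 = 27 Hz, folds to fs − 48 Hz = 6 Hz.
168 Hz mod fs = 6 Hz.
6 Hz ≤ fs/2 = 27 Hz, appears at 6 Hz.
Distinct values: {6 Hz, 12 Hz} → 2.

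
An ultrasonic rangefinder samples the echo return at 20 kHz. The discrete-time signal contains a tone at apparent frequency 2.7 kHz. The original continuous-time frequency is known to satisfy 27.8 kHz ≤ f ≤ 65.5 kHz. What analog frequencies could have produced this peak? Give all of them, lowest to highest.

37.3 kHz, 42.7 kHz, 57.3 kHz, 62.7 kHz

Frequencies that alias to 2.7 kHz are k·fs ± 2.7 kHz for integer k ≥ 0.
k=0: 2.7 kHz.
k=1: 17.3 kHz, 22.7 kHz.
k=2: 37.3 kHz, 42.7 kHz.
k=3: 57.3 kHz, 62.7 kHz.
k=4: 77.3 kHz, 82.7 kHz.
Within [27.8 kHz, 65.5 kHz]: 37.3 kHz, 42.7 kHz, 57.3 kHz, 62.7 kHz.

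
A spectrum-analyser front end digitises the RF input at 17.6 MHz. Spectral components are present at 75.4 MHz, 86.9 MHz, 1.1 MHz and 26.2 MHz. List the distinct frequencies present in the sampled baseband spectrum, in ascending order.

fs/2 = 8.8 MHz.
75.4 MHz mod fs = 5 MHz.
5 MHz ≤ fs/2 = 8.8 MHz, appears at 5 MHz.
86.9 MHz mod fs = 16.5 MHz.
16.5 MHz > fs/2 = 8.8 MHz, folds to fs − 16.5 MHz = 1.1 MHz.
1.1 MHz ≤ fs/2 = 8.8 MHz, passes unchanged.
26.2 MHz mod fs = 8.6 MHz.
8.6 MHz ≤ fs/2 = 8.8 MHz, appears at 8.6 MHz.
Distinct values: {1.1 MHz, 5 MHz, 8.6 MHz}.

1.1 MHz, 5 MHz, 8.6 MHz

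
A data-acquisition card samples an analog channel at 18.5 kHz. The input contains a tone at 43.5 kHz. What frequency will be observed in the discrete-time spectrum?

6.5 kHz

43.5 kHz mod fs = 6.5 kHz.
6.5 kHz ≤ fs/2 = 9.25 kHz, appears at 6.5 kHz.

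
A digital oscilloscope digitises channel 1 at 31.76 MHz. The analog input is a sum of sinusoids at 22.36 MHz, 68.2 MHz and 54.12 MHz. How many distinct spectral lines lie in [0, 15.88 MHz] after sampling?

2

fs/2 = 15.88 MHz.
22.36 MHz > fs/2 = 15.88 MHz, folds to fs − 22.36 MHz = 9.4 MHz.
68.2 MHz mod fs = 4.68 MHz.
4.68 MHz ≤ fs/2 = 15.88 MHz, appears at 4.68 MHz.
54.12 MHz mod fs = 22.36 MHz.
22.36 MHz > fs/2 = 15.88 MHz, folds to fs − 22.36 MHz = 9.4 MHz.
Distinct values: {4.68 MHz, 9.4 MHz} → 2.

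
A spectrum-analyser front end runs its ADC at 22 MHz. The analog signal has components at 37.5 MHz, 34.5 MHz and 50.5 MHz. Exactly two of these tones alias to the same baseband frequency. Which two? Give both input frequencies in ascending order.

fs/2 = 11 MHz.
37.5 MHz mod fs = 15.5 MHz.
15.5 MHz > fs/2 = 11 MHz, folds to fs − 15.5 MHz = 6.5 MHz.
34.5 MHz mod fs = 12.5 MHz.
12.5 MHz > fs/2 = 11 MHz, folds to fs − 12.5 MHz = 9.5 MHz.
50.5 MHz mod fs = 6.5 MHz.
6.5 MHz ≤ fs/2 = 11 MHz, appears at 6.5 MHz.
37.5 MHz and 50.5 MHz both map to 6.5 MHz.

37.5 MHz, 50.5 MHz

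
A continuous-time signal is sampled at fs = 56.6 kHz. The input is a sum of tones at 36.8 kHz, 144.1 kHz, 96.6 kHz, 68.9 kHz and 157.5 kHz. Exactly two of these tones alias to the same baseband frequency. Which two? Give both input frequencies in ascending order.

fs/2 = 28.3 kHz.
36.8 kHz > fs/2 = 28.3 kHz, folds to fs − 36.8 kHz = 19.8 kHz.
144.1 kHz mod fs = 30.9 kHz.
30.9 kHz > fs/2 = 28.3 kHz, folds to fs − 30.9 kHz = 25.7 kHz.
96.6 kHz mod fs = 40 kHz.
40 kHz > fs/2 = 28.3 kHz, folds to fs − 40 kHz = 16.6 kHz.
68.9 kHz mod fs = 12.3 kHz.
12.3 kHz ≤ fs/2 = 28.3 kHz, appears at 12.3 kHz.
157.5 kHz mod fs = 44.3 kHz.
44.3 kHz > fs/2 = 28.3 kHz, folds to fs − 44.3 kHz = 12.3 kHz.
68.9 kHz and 157.5 kHz both map to 12.3 kHz.

68.9 kHz, 157.5 kHz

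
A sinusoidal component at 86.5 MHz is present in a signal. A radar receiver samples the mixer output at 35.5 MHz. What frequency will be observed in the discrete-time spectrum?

86.5 MHz mod fs = 15.5 MHz.
15.5 MHz ≤ fs/2 = 17.75 MHz, appears at 15.5 MHz.

15.5 MHz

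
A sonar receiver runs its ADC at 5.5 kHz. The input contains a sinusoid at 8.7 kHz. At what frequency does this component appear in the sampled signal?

8.7 kHz mod fs = 3.2 kHz.
3.2 kHz > fs/2 = 2.75 kHz, folds to fs − 3.2 kHz = 2.3 kHz.

2.3 kHz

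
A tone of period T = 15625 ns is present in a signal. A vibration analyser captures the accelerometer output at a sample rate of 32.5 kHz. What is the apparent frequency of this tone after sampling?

T = 15625 ns → f = 1/T = 64 kHz.
64 kHz mod fs = 31.5 kHz.
31.5 kHz > fs/2 = 16.25 kHz, folds to fs − 31.5 kHz = 1 kHz.

1 kHz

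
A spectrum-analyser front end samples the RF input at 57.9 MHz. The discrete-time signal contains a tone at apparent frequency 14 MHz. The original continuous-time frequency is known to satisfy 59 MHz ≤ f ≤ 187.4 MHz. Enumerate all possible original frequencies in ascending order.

71.9 MHz, 101.8 MHz, 129.8 MHz, 159.7 MHz

Frequencies that alias to 14 MHz are k·fs ± 14 MHz for integer k ≥ 0.
k=0: 14 MHz.
k=1: 43.9 MHz, 71.9 MHz.
k=2: 101.8 MHz, 129.8 MHz.
k=3: 159.7 MHz, 187.7 MHz.
k=4: 217.6 MHz, 245.6 MHz.
Within [59 MHz, 187.4 MHz]: 71.9 MHz, 101.8 MHz, 129.8 MHz, 159.7 MHz.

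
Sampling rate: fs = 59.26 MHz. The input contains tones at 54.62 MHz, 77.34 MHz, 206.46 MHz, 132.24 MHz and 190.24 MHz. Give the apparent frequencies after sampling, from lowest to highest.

4.64 MHz, 12.46 MHz, 13.72 MHz, 18.08 MHz, 28.68 MHz

fs/2 = 29.63 MHz.
54.62 MHz > fs/2 = 29.63 MHz, folds to fs − 54.62 MHz = 4.64 MHz.
77.34 MHz mod fs = 18.08 MHz.
18.08 MHz ≤ fs/2 = 29.63 MHz, appears at 18.08 MHz.
206.46 MHz mod fs = 28.68 MHz.
28.68 MHz ≤ fs/2 = 29.63 MHz, appears at 28.68 MHz.
132.24 MHz mod fs = 13.72 MHz.
13.72 MHz ≤ fs/2 = 29.63 MHz, appears at 13.72 MHz.
190.24 MHz mod fs = 12.46 MHz.
12.46 MHz ≤ fs/2 = 29.63 MHz, appears at 12.46 MHz.
Distinct values: {4.64 MHz, 12.46 MHz, 13.72 MHz, 18.08 MHz, 28.68 MHz}.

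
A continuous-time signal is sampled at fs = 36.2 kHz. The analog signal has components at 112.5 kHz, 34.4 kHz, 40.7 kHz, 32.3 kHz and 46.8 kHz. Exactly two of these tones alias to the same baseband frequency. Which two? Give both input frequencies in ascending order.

32.3 kHz, 112.5 kHz

fs/2 = 18.1 kHz.
112.5 kHz mod fs = 3.9 kHz.
3.9 kHz ≤ fs/2 = 18.1 kHz, appears at 3.9 kHz.
34.4 kHz > fs/2 = 18.1 kHz, folds to fs − 34.4 kHz = 1.8 kHz.
40.7 kHz mod fs = 4.5 kHz.
4.5 kHz ≤ fs/2 = 18.1 kHz, appears at 4.5 kHz.
32.3 kHz > fs/2 = 18.1 kHz, folds to fs − 32.3 kHz = 3.9 kHz.
46.8 kHz mod fs = 10.6 kHz.
10.6 kHz ≤ fs/2 = 18.1 kHz, appears at 10.6 kHz.
32.3 kHz and 112.5 kHz both map to 3.9 kHz.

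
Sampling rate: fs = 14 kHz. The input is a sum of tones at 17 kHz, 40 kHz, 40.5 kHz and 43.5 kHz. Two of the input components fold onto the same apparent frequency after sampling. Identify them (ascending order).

40.5 kHz, 43.5 kHz

fs/2 = 7 kHz.
17 kHz mod fs = 3 kHz.
3 kHz ≤ fs/2 = 7 kHz, appears at 3 kHz.
40 kHz mod fs = 12 kHz.
12 kHz > fs/2 = 7 kHz, folds to fs − 12 kHz = 2 kHz.
40.5 kHz mod fs = 12.5 kHz.
12.5 kHz > fs/2 = 7 kHz, folds to fs − 12.5 kHz = 1.5 kHz.
43.5 kHz mod fs = 1.5 kHz.
1.5 kHz ≤ fs/2 = 7 kHz, appears at 1.5 kHz.
40.5 kHz and 43.5 kHz both map to 1.5 kHz.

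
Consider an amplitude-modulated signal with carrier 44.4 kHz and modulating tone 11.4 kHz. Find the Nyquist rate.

AM sidebands sit at fc ± fm = 33 kHz and 55.8 kHz.
Highest-frequency component: 55.8 kHz.
Nyquist rate = 2 × 55.8 kHz = 111.6 kHz.

111.6 kHz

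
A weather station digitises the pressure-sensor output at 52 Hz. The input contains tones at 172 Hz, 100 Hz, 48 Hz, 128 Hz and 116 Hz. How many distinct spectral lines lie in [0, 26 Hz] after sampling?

fs/2 = 26 Hz.
172 Hz mod fs = 16 Hz.
16 Hz ≤ fs/2 = 26 Hz, appears at 16 Hz.
100 Hz mod fs = 48 Hz.
48 Hz > fs/2 = 26 Hz, folds to fs − 48 Hz = 4 Hz.
48 Hz > fs/2 = 26 Hz, folds to fs − 48 Hz = 4 Hz.
128 Hz mod fs = 24 Hz.
24 Hz ≤ fs/2 = 26 Hz, appears at 24 Hz.
116 Hz mod fs = 12 Hz.
12 Hz ≤ fs/2 = 26 Hz, appears at 12 Hz.
Distinct values: {4 Hz, 12 Hz, 16 Hz, 24 Hz} → 4.

4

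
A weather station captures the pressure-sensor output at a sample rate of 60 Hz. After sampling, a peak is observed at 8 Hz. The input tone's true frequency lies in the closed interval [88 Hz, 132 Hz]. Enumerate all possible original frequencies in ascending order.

112 Hz, 128 Hz

Frequencies that alias to 8 Hz are k·fs ± 8 Hz for integer k ≥ 0.
k=0: 8 Hz.
k=1: 52 Hz, 68 Hz.
k=2: 112 Hz, 128 Hz.
k=3: 172 Hz, 188 Hz.
Within [88 Hz, 132 Hz]: 112 Hz, 128 Hz.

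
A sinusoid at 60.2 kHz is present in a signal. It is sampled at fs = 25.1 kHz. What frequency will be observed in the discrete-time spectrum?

10 kHz

60.2 kHz mod fs = 10 kHz.
10 kHz ≤ fs/2 = 12.55 kHz, appears at 10 kHz.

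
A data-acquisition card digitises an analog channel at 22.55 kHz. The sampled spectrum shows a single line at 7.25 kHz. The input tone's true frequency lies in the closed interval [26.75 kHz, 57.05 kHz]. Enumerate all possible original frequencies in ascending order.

29.8 kHz, 37.85 kHz, 52.35 kHz

Frequencies that alias to 7.25 kHz are k·fs ± 7.25 kHz for integer k ≥ 0.
k=0: 7.25 kHz.
k=1: 15.3 kHz, 29.8 kHz.
k=2: 37.85 kHz, 52.35 kHz.
k=3: 60.4 kHz, 74.9 kHz.
Within [26.75 kHz, 57.05 kHz]: 29.8 kHz, 37.85 kHz, 52.35 kHz.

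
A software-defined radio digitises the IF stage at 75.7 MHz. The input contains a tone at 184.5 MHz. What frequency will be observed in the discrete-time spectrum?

33.1 MHz

184.5 MHz mod fs = 33.1 MHz.
33.1 MHz ≤ fs/2 = 37.85 MHz, appears at 33.1 MHz.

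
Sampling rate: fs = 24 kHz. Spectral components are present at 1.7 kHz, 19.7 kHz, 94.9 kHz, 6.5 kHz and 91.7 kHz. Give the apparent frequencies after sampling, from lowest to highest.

1.1 kHz, 1.7 kHz, 4.3 kHz, 6.5 kHz

fs/2 = 12 kHz.
1.7 kHz ≤ fs/2 = 12 kHz, passes unchanged.
19.7 kHz > fs/2 = 12 kHz, folds to fs − 19.7 kHz = 4.3 kHz.
94.9 kHz mod fs = 22.9 kHz.
22.9 kHz > fs/2 = 12 kHz, folds to fs − 22.9 kHz = 1.1 kHz.
6.5 kHz ≤ fs/2 = 12 kHz, passes unchanged.
91.7 kHz mod fs = 19.7 kHz.
19.7 kHz > fs/2 = 12 kHz, folds to fs − 19.7 kHz = 4.3 kHz.
Distinct values: {1.1 kHz, 1.7 kHz, 4.3 kHz, 6.5 kHz}.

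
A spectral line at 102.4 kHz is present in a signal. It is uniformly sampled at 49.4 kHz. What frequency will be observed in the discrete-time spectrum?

3.6 kHz

102.4 kHz mod fs = 3.6 kHz.
3.6 kHz ≤ fs/2 = 24.7 kHz, appears at 3.6 kHz.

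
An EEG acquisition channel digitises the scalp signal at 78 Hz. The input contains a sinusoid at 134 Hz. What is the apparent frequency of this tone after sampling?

22 Hz

134 Hz mod fs = 56 Hz.
56 Hz > fs/2 = 39 Hz, folds to fs − 56 Hz = 22 Hz.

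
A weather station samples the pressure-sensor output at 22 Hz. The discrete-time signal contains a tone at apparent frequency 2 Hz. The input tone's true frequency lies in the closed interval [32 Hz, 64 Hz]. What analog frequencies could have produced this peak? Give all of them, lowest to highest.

Frequencies that alias to 2 Hz are k·fs ± 2 Hz for integer k ≥ 0.
k=0: 2 Hz.
k=1: 20 Hz, 24 Hz.
k=2: 42 Hz, 46 Hz.
k=3: 64 Hz, 68 Hz.
k=4: 86 Hz, 90 Hz.
Within [32 Hz, 64 Hz]: 42 Hz, 46 Hz, 64 Hz.

42 Hz, 46 Hz, 64 Hz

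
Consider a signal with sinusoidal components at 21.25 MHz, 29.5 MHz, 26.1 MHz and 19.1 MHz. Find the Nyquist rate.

59 MHz

Highest-frequency component: 29.5 MHz.
Nyquist rate = 2 × 29.5 MHz = 59 MHz.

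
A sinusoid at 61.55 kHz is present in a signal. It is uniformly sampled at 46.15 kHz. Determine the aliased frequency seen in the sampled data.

61.55 kHz mod fs = 15.4 kHz.
15.4 kHz ≤ fs/2 = 23.075 kHz, appears at 15.4 kHz.

15.4 kHz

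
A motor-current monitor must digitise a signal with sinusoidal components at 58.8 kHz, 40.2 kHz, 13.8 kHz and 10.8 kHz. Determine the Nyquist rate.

Highest-frequency component: 58.8 kHz.
Nyquist rate = 2 × 58.8 kHz = 117.6 kHz.

117.6 kHz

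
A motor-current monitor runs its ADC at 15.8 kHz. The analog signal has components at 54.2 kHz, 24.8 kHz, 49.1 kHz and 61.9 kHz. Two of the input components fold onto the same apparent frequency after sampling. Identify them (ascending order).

fs/2 = 7.9 kHz.
54.2 kHz mod fs = 6.8 kHz.
6.8 kHz ≤ fs/2 = 7.9 kHz, appears at 6.8 kHz.
24.8 kHz mod fs = 9 kHz.
9 kHz > fs/2 = 7.9 kHz, folds to fs − 9 kHz = 6.8 kHz.
49.1 kHz mod fs = 1.7 kHz.
1.7 kHz ≤ fs/2 = 7.9 kHz, appears at 1.7 kHz.
61.9 kHz mod fs = 14.5 kHz.
14.5 kHz > fs/2 = 7.9 kHz, folds to fs − 14.5 kHz = 1.3 kHz.
24.8 kHz and 54.2 kHz both map to 6.8 kHz.

24.8 kHz, 54.2 kHz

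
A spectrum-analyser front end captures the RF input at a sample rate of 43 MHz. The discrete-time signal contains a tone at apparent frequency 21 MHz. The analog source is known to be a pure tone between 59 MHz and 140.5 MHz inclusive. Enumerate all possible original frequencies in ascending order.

64 MHz, 65 MHz, 107 MHz, 108 MHz

Frequencies that alias to 21 MHz are k·fs ± 21 MHz for integer k ≥ 0.
k=0: 21 MHz.
k=1: 22 MHz, 64 MHz.
k=2: 65 MHz, 107 MHz.
k=3: 108 MHz, 150 MHz.
k=4: 151 MHz, 193 MHz.
Within [59 MHz, 140.5 MHz]: 64 MHz, 65 MHz, 107 MHz, 108 MHz.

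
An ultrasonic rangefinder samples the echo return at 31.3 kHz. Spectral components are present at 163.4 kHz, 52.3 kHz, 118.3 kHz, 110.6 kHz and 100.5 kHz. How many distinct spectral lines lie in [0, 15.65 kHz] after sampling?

fs/2 = 15.65 kHz.
163.4 kHz mod fs = 6.9 kHz.
6.9 kHz ≤ fs/2 = 15.65 kHz, appears at 6.9 kHz.
52.3 kHz mod fs = 21 kHz.
21 kHz > fs/2 = 15.65 kHz, folds to fs − 21 kHz = 10.3 kHz.
118.3 kHz mod fs = 24.4 kHz.
24.4 kHz > fs/2 = 15.65 kHz, folds to fs − 24.4 kHz = 6.9 kHz.
110.6 kHz mod fs = 16.7 kHz.
16.7 kHz > fs/2 = 15.65 kHz, folds to fs − 16.7 kHz = 14.6 kHz.
100.5 kHz mod fs = 6.6 kHz.
6.6 kHz ≤ fs/2 = 15.65 kHz, appears at 6.6 kHz.
Distinct values: {6.6 kHz, 6.9 kHz, 10.3 kHz, 14.6 kHz} → 4.

4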